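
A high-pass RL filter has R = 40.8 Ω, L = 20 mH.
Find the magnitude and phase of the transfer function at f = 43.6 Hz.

Step 1 — Angular frequency: ω = 2π·43.6 = 273.9 rad/s.
Step 2 — Transfer function: H(jω) = jωL/(R + jωL).
Step 3 — Numerator jωL = j·5.479; denominator R + jωL = 40.8 + j5.479.
Step 4 — H = 0.01771 + j0.1319.
Step 5 — Magnitude: |H| = 0.1331 (-17.5 dB); phase: φ = 82.4°.

|H| = 0.1331 (-17.5 dB), φ = 82.4°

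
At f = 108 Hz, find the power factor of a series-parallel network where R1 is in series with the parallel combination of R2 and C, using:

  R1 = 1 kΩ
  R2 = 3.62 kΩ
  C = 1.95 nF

Step 1 — Angular frequency: ω = 2π·f = 2π·108 = 678.6 rad/s.
Step 2 — Component impedances:
  R1: Z = R = 1000 Ω
  R2: Z = R = 3620 Ω
  C: Z = 1/(jωC) = -j/(ω·C) = 0 - j7.557e+05 Ω
Step 3 — Parallel branch: R2 || C = 1/(1/R2 + 1/C) = 3620 - j17.34 Ω.
Step 4 — Series with R1: Z_total = R1 + (R2 || C) = 4620 - j17.34 Ω = 4620∠-0.2° Ω.
Step 5 — Power factor: PF = cos(φ) = Re(Z)/|Z| = 4620/4620 = 1.
Step 6 — Type: Im(Z) = -17.34 ⇒ leading (phase φ = -0.2°).

PF = 1 (leading, φ = -0.2°)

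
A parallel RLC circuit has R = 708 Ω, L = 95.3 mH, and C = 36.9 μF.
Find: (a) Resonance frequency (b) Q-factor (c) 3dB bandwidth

Step 1 — Resonance: ω₀ = 1/√(LC) = 1/√(0.0953·3.69e-05) = 533.3 rad/s.
Step 2 — f₀ = ω₀/(2π) = 84.87 Hz.
Step 3 — Parallel Q: Q = R/(ω₀L) = 708/(533.3·0.0953) = 13.93.
Step 4 — Bandwidth: Δω = ω₀/Q = 38.28 rad/s; BW = Δω/(2π) = 6.092 Hz.

(a) f₀ = 84.87 Hz  (b) Q = 13.93  (c) BW = 6.092 Hz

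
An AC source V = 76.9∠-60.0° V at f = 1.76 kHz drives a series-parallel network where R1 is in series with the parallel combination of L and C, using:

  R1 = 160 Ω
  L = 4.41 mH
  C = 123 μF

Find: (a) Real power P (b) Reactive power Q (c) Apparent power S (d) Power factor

Step 1 — Angular frequency: ω = 2π·f = 2π·1760 = 1.106e+04 rad/s.
Step 2 — Component impedances:
  R1: Z = R = 160 Ω
  L: Z = jωL = j·1.106e+04·0.00441 = 0 + j48.77 Ω
  C: Z = 1/(jωC) = -j/(ω·C) = 0 - j0.7352 Ω
Step 3 — Parallel branch: L || C = 1/(1/L + 1/C) = 0 - j0.7464 Ω.
Step 4 — Series with R1: Z_total = R1 + (L || C) = 160 - j0.7464 Ω = 160∠-0.3° Ω.
Step 5 — Source phasor: V = 76.9∠-60.0° V = 38.45 - j66.6 V.
Step 6 — Current: I = V / Z = 0.2422 - j0.4151 A = 0.4806∠-59.7° A.
Step 7 — Complex power: S = V·I* = 36.96 - j0.1724 VA.
Step 8 — Real power: P = Re(S) = 36.96 W.
Step 9 — Reactive power: Q = Im(S) = -0.1724 VAR.
Step 10 — Apparent power: |S| = 36.96 VA.
Step 11 — Power factor: PF = P/|S| = 1 (leading).

(a) P = 36.96 W  (b) Q = -0.1724 VAR  (c) S = 36.96 VA  (d) PF = 1 (leading)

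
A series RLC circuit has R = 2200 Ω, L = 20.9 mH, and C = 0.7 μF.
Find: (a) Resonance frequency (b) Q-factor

Step 1 — Resonance condition Im(Z)=0 gives ω₀ = 1/√(LC).
Step 2 — ω₀ = 1/√(0.0209·7e-07) = 8268 rad/s.
Step 3 — f₀ = ω₀/(2π) = 1316 Hz.
Step 4 — Series Q: Q = ω₀L/R = 8268·0.0209/2200 = 0.07854.

(a) f₀ = 1316 Hz  (b) Q = 0.07854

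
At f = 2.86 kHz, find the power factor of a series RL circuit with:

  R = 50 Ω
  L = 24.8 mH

Step 1 — Angular frequency: ω = 2π·f = 2π·2860 = 1.797e+04 rad/s.
Step 2 — Component impedances:
  R: Z = R = 50 Ω
  L: Z = jωL = j·1.797e+04·0.0248 = 0 + j445.7 Ω
Step 3 — Series combination: Z_total = R + L = 50 + j445.7 Ω = 448.4∠83.6° Ω.
Step 4 — Power factor: PF = cos(φ) = Re(Z)/|Z| = 50/448.4 = 0.1115.
Step 5 — Type: Im(Z) = 445.7 ⇒ lagging (phase φ = 83.6°).

PF = 0.1115 (lagging, φ = 83.6°)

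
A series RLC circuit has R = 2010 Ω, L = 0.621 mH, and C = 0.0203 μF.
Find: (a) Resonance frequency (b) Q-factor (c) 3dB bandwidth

Step 1 — Resonance: ω₀ = 1/√(LC) = 1/√(0.000621·2.03e-08) = 2.816e+05 rad/s.
Step 2 — f₀ = ω₀/(2π) = 4.483e+04 Hz.
Step 3 — Series Q: Q = ω₀L/R = 2.816e+05·0.000621/2010 = 0.08702.
Step 4 — Bandwidth: Δω = ω₀/Q = 3.237e+06 rad/s; BW = Δω/(2π) = 5.151e+05 Hz.

(a) f₀ = 4.483e+04 Hz  (b) Q = 0.08702  (c) BW = 5.151e+05 Hz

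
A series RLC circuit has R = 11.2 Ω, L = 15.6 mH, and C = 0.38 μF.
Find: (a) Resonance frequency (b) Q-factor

Step 1 — Resonance condition Im(Z)=0 gives ω₀ = 1/√(LC).
Step 2 — ω₀ = 1/√(0.0156·3.8e-07) = 1.299e+04 rad/s.
Step 3 — f₀ = ω₀/(2π) = 2067 Hz.
Step 4 — Series Q: Q = ω₀L/R = 1.299e+04·0.0156/11.2 = 18.09.

(a) f₀ = 2067 Hz  (b) Q = 18.09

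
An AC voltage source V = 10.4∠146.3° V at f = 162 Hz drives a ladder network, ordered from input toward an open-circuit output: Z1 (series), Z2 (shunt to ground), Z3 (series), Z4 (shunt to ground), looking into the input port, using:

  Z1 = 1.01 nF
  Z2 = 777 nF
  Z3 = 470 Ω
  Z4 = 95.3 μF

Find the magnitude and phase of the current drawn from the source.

Step 1 — Angular frequency: ω = 2π·f = 2π·162 = 1018 rad/s.
Step 2 — Component impedances:
  Z1: Z = 1/(jωC) = -j/(ω·C) = 0 - j9.727e+05 Ω
  Z2: Z = 1/(jωC) = -j/(ω·C) = 0 - j1264 Ω
  Z3: Z = R = 470 Ω
  Z4: Z = 1/(jωC) = -j/(ω·C) = 0 - j10.31 Ω
Step 3 — Ladder network (open output): work backward from the far end, alternating series and parallel combinations. Z_in = 407.1 - j9.729e+05 Ω = 9.729e+05∠-90.0° Ω.
Step 4 — Source phasor: V = 10.4∠146.3° V = -8.652 + j5.77 V.
Step 5 — Ohm's law: I = V / Z_total = (-8.652 + j5.77) / (407.1 - j9.729e+05) = -5.935e-06 - j8.891e-06 A.
Step 6 — Convert to polar: |I| = 1.069e-05 A, ∠I = -123.7°.

I = 1.069e-05∠-123.7° A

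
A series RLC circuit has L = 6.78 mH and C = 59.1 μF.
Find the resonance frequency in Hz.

Step 1 — Resonance condition Im(Z)=0 gives ω₀ = 1/√(LC).
Step 2 — ω₀ = 1/√(0.00678·5.91e-05) = 1580 rad/s.
Step 3 — f₀ = ω₀/(2π) = 251.4 Hz.

f₀ = 251.4 Hz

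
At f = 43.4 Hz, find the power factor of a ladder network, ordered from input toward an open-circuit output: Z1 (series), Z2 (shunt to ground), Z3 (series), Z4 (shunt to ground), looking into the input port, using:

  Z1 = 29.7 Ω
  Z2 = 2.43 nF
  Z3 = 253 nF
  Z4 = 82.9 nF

Step 1 — Angular frequency: ω = 2π·f = 2π·43.4 = 272.7 rad/s.
Step 2 — Component impedances:
  Z1: Z = R = 29.7 Ω
  Z2: Z = 1/(jωC) = -j/(ω·C) = 0 - j1.509e+06 Ω
  Z3: Z = 1/(jωC) = -j/(ω·C) = 0 - j1.449e+04 Ω
  Z4: Z = 1/(jωC) = -j/(ω·C) = 0 - j4.424e+04 Ω
Step 3 — Ladder network (open output): work backward from the far end, alternating series and parallel combinations. Z_in = 29.7 - j5.653e+04 Ω = 5.653e+04∠-90.0° Ω.
Step 4 — Power factor: PF = cos(φ) = Re(Z)/|Z| = 29.7/5.653e+04 = 0.0005254.
Step 5 — Type: Im(Z) = -5.653e+04 ⇒ leading (phase φ = -90.0°).

PF = 0.0005254 (leading, φ = -90.0°)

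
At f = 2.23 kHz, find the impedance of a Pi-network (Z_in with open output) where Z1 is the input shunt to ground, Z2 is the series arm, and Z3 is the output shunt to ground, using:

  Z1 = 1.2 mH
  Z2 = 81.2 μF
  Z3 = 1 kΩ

Step 1 — Angular frequency: ω = 2π·f = 2π·2230 = 1.401e+04 rad/s.
Step 2 — Component impedances:
  Z1: Z = jωL = j·1.401e+04·0.0012 = 0 + j16.81 Ω
  Z2: Z = 1/(jωC) = -j/(ω·C) = 0 - j0.8789 Ω
  Z3: Z = R = 1000 Ω
Step 3 — With open output, the series arm Z2 and the output shunt Z3 appear in series to ground: Z2 + Z3 = 1000 - j0.8789 Ω.
Step 4 — Parallel with input shunt Z1: Z_in = Z1 || (Z2 + Z3) = 0.2826 + j16.81 Ω = 16.81∠89.0° Ω.

Z = 0.2826 + j16.81 Ω = 16.81∠89.0° Ω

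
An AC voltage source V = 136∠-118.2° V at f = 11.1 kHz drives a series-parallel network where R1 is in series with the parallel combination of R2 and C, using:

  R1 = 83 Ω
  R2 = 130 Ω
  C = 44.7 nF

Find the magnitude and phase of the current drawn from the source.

Step 1 — Angular frequency: ω = 2π·f = 2π·1.11e+04 = 6.974e+04 rad/s.
Step 2 — Component impedances:
  R1: Z = R = 83 Ω
  R2: Z = R = 130 Ω
  C: Z = 1/(jωC) = -j/(ω·C) = 0 - j320.8 Ω
Step 3 — Parallel branch: R2 || C = 1/(1/R2 + 1/C) = 111.7 - j45.25 Ω.
Step 4 — Series with R1: Z_total = R1 + (R2 || C) = 194.7 - j45.25 Ω = 199.9∠-13.1° Ω.
Step 5 — Source phasor: V = 136∠-118.2° V = -64.27 - j119.9 V.
Step 6 — Ohm's law: I = V / Z_total = (-64.27 - j119.9) / (194.7 - j45.25) = -0.1774 - j0.657 A.
Step 7 — Convert to polar: |I| = 0.6805 A, ∠I = -105.1°.

I = 0.6805∠-105.1° A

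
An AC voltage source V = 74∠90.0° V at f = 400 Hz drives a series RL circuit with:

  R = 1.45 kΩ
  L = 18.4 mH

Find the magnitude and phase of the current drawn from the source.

Step 1 — Angular frequency: ω = 2π·f = 2π·400 = 2513 rad/s.
Step 2 — Component impedances:
  R: Z = R = 1450 Ω
  L: Z = jωL = j·2513·0.0184 = 0 + j46.24 Ω
Step 3 — Series combination: Z_total = R + L = 1450 + j46.24 Ω = 1451∠1.8° Ω.
Step 4 — Source phasor: V = 74∠90.0° V = 0 + j74 V.
Step 5 — Ohm's law: I = V / Z_total = (0 + j74) / (1450 + j46.24) = 0.001626 + j0.05098 A.
Step 6 — Convert to polar: |I| = 0.05101 A, ∠I = 88.2°.

I = 0.05101∠88.2° A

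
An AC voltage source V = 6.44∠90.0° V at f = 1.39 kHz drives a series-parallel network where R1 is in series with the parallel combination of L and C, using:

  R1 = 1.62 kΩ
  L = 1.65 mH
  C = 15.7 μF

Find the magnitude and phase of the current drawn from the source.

Step 1 — Angular frequency: ω = 2π·f = 2π·1390 = 8734 rad/s.
Step 2 — Component impedances:
  R1: Z = R = 1620 Ω
  L: Z = jωL = j·8734·0.00165 = 0 + j14.41 Ω
  C: Z = 1/(jωC) = -j/(ω·C) = 0 - j7.293 Ω
Step 3 — Parallel branch: L || C = 1/(1/L + 1/C) = 0 - j14.77 Ω.
Step 4 — Series with R1: Z_total = R1 + (L || C) = 1620 - j14.77 Ω = 1620∠-0.5° Ω.
Step 5 — Source phasor: V = 6.44∠90.0° V = 0 + j6.44 V.
Step 6 — Ohm's law: I = V / Z_total = (0 + j6.44) / (1620 - j14.77) = -3.623e-05 + j0.003975 A.
Step 7 — Convert to polar: |I| = 0.003975 A, ∠I = 90.5°.

I = 0.003975∠90.5° A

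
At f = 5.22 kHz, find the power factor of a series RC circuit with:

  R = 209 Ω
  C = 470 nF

Step 1 — Angular frequency: ω = 2π·f = 2π·5220 = 3.28e+04 rad/s.
Step 2 — Component impedances:
  R: Z = R = 209 Ω
  C: Z = 1/(jωC) = -j/(ω·C) = 0 - j64.87 Ω
Step 3 — Series combination: Z_total = R + C = 209 - j64.87 Ω = 218.8∠-17.2° Ω.
Step 4 — Power factor: PF = cos(φ) = Re(Z)/|Z| = 209/218.836 = 0.9551.
Step 5 — Type: Im(Z) = -64.87 ⇒ leading (phase φ = -17.2°).

PF = 0.9551 (leading, φ = -17.2°)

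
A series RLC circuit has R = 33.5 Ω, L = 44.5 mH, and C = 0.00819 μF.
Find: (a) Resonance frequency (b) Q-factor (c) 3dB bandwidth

Step 1 — Resonance: ω₀ = 1/√(LC) = 1/√(0.0445·8.19e-09) = 5.238e+04 rad/s.
Step 2 — f₀ = ω₀/(2π) = 8337 Hz.
Step 3 — Series Q: Q = ω₀L/R = 5.238e+04·0.0445/33.5 = 69.58.
Step 4 — Bandwidth: Δω = ω₀/Q = 752.8 rad/s; BW = Δω/(2π) = 119.8 Hz.

(a) f₀ = 8337 Hz  (b) Q = 69.58  (c) BW = 119.8 Hz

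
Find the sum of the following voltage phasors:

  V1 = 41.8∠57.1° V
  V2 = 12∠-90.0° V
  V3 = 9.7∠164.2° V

Step 1 — Convert each phasor to rectangular form:
  V1 = 41.8·(cos(57.1°) + j·sin(57.1°)) = 22.7 + j35.1 V
  V2 = 12·(cos(-90.0°) + j·sin(-90.0°)) = 0 - j12 V
  V3 = 9.7·(cos(164.2°) + j·sin(164.2°)) = -9.334 + j2.641 V
Step 2 — Sum components: V_total = 13.37 + j25.74 V.
Step 3 — Convert to polar: |V_total| = 29 V, ∠V_total = 62.5°.

V_total = 29∠62.5° V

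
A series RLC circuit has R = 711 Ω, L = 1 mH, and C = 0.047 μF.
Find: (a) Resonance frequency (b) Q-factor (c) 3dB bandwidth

Step 1 — Resonance: ω₀ = 1/√(LC) = 1/√(0.001·4.7e-08) = 1.459e+05 rad/s.
Step 2 — f₀ = ω₀/(2π) = 2.322e+04 Hz.
Step 3 — Series Q: Q = ω₀L/R = 1.459e+05·0.001/711 = 0.2052.
Step 4 — Bandwidth: Δω = ω₀/Q = 7.11e+05 rad/s; BW = Δω/(2π) = 1.132e+05 Hz.

(a) f₀ = 2.322e+04 Hz  (b) Q = 0.2052  (c) BW = 1.132e+05 Hz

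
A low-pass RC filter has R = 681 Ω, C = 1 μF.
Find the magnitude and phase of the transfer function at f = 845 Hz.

Step 1 — Angular frequency: ω = 2π·845 = 5309 rad/s.
Step 2 — Transfer function: H(jω) = 1/(1 + jωRC).
Step 3 — Denominator: 1 + jωRC = 1 + j·5309·681·1e-06 = 1 + j3.616.
Step 4 — H = 0.07106 - j0.2569.
Step 5 — Magnitude: |H| = 0.2666 (-11.5 dB); phase: φ = -74.5°.

|H| = 0.2666 (-11.5 dB), φ = -74.5°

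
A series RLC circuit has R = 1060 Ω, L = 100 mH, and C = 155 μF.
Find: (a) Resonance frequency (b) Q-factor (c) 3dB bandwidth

Step 1 — Resonance: ω₀ = 1/√(LC) = 1/√(0.1·0.000155) = 254 rad/s.
Step 2 — f₀ = ω₀/(2π) = 40.43 Hz.
Step 3 — Series Q: Q = ω₀L/R = 254·0.1/1060 = 0.02396.
Step 4 — Bandwidth: Δω = ω₀/Q = 1.06e+04 rad/s; BW = Δω/(2π) = 1687 Hz.

(a) f₀ = 40.43 Hz  (b) Q = 0.02396  (c) BW = 1687 Hz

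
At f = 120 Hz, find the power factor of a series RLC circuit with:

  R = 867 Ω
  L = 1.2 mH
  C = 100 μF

Step 1 — Angular frequency: ω = 2π·f = 2π·120 = 754 rad/s.
Step 2 — Component impedances:
  R: Z = R = 867 Ω
  L: Z = jωL = j·754·0.0012 = 0 + j0.9048 Ω
  C: Z = 1/(jωC) = -j/(ω·C) = 0 - j13.26 Ω
Step 3 — Series combination: Z_total = R + L + C = 867 - j12.36 Ω = 867.1∠-0.8° Ω.
Step 4 — Power factor: PF = cos(φ) = Re(Z)/|Z| = 867/867.1 = 0.9999.
Step 5 — Type: Im(Z) = -12.36 ⇒ leading (phase φ = -0.8°).

PF = 0.9999 (leading, φ = -0.8°)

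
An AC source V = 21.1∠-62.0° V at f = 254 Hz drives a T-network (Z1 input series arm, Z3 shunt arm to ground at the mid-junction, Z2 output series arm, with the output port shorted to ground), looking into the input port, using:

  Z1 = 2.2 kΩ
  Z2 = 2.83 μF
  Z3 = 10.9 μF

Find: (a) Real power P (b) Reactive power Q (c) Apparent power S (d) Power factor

Step 1 — Angular frequency: ω = 2π·f = 2π·254 = 1596 rad/s.
Step 2 — Component impedances:
  Z1: Z = R = 2200 Ω
  Z2: Z = 1/(jωC) = -j/(ω·C) = 0 - j221.4 Ω
  Z3: Z = 1/(jωC) = -j/(ω·C) = 0 - j57.49 Ω
Step 3 — With the output port shorted to ground, the output series arm Z2 runs from the junction to ground; the shunt arm Z3 also runs from the junction to ground. They appear in parallel: Z3 || Z2 = 0 - j45.64 Ω.
Step 4 — Series with input arm Z1: Z_in = Z1 + (Z3 || Z2) = 2200 - j45.64 Ω = 2200∠-1.2° Ω.
Step 5 — Source phasor: V = 21.1∠-62.0° V = 9.906 - j18.63 V.
Step 6 — Current: I = V / Z = 0.004676 - j0.008371 A = 0.009589∠-60.8° A.
Step 7 — Complex power: S = V·I* = 0.2023 - j0.004196 VA.
Step 8 — Real power: P = Re(S) = 0.2023 W.
Step 9 — Reactive power: Q = Im(S) = -0.004196 VAR.
Step 10 — Apparent power: |S| = 0.2023 VA.
Step 11 — Power factor: PF = P/|S| = 0.9998 (leading).

(a) P = 0.2023 W  (b) Q = -0.004196 VAR  (c) S = 0.2023 VA  (d) PF = 0.9998 (leading)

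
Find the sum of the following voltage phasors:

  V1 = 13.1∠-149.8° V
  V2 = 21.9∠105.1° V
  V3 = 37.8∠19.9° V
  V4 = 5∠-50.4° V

Step 1 — Convert each phasor to rectangular form:
  V1 = 13.1·(cos(-149.8°) + j·sin(-149.8°)) = -11.32 - j6.59 V
  V2 = 21.9·(cos(105.1°) + j·sin(105.1°)) = -5.705 + j21.14 V
  V3 = 37.8·(cos(19.9°) + j·sin(19.9°)) = 35.54 + j12.87 V
  V4 = 5·(cos(-50.4°) + j·sin(-50.4°)) = 3.187 - j3.853 V
Step 2 — Sum components: V_total = 21.7 + j23.57 V.
Step 3 — Convert to polar: |V_total| = 32.04 V, ∠V_total = 47.4°.

V_total = 32.04∠47.4° V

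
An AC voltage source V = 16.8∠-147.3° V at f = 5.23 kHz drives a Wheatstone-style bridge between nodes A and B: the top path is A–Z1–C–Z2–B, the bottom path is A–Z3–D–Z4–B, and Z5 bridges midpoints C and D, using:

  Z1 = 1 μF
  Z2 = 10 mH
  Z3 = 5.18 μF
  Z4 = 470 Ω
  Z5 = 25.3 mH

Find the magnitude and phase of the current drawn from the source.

Step 1 — Angular frequency: ω = 2π·f = 2π·5230 = 3.286e+04 rad/s.
Step 2 — Component impedances:
  Z1: Z = 1/(jωC) = -j/(ω·C) = 0 - j30.43 Ω
  Z2: Z = jωL = j·3.286e+04·0.01 = 0 + j328.6 Ω
  Z3: Z = 1/(jωC) = -j/(ω·C) = 0 - j5.875 Ω
  Z4: Z = R = 470 Ω
  Z5: Z = jωL = j·3.286e+04·0.0253 = 0 + j831.4 Ω
Step 3 — Bridge requires nodal analysis (the Z5 bridge couples midpoints C and D, so the two paths cannot be reduced to a simple series/parallel combination). Setting node B to ground and injecting 1 A at node A, the 3-node admittance system at A, C, D solves to V_A = Z_AB = 135.6 + j213.2 Ω = 252.6∠57.5° Ω.
Step 4 — Source phasor: V = 16.8∠-147.3° V = -14.14 - j9.076 V.
Step 5 — Ohm's law: I = V / Z_total = (-14.14 - j9.076) / (135.6 + j213.2) = -0.06034 + j0.02794 A.
Step 6 — Convert to polar: |I| = 0.0665 A, ∠I = 155.2°.

I = 0.0665∠155.2° A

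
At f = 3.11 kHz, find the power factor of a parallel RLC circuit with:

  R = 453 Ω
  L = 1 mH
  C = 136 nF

Step 1 — Angular frequency: ω = 2π·f = 2π·3110 = 1.954e+04 rad/s.
Step 2 — Component impedances:
  R: Z = R = 453 Ω
  L: Z = jωL = j·1.954e+04·0.001 = 0 + j19.54 Ω
  C: Z = 1/(jωC) = -j/(ω·C) = 0 - j376.3 Ω
Step 3 — Parallel combination: 1/Z_total = 1/R + 1/L + 1/C; Z_total = 0.9358 + j20.57 Ω = 20.59∠87.4° Ω.
Step 4 — Power factor: PF = cos(φ) = Re(Z)/|Z| = 0.9358/20.59 = 0.04545.
Step 5 — Type: Im(Z) = 20.57 ⇒ lagging (phase φ = 87.4°).

PF = 0.04545 (lagging, φ = 87.4°)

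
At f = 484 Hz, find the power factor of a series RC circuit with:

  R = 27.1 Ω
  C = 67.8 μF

Step 1 — Angular frequency: ω = 2π·f = 2π·484 = 3041 rad/s.
Step 2 — Component impedances:
  R: Z = R = 27.1 Ω
  C: Z = 1/(jωC) = -j/(ω·C) = 0 - j4.85 Ω
Step 3 — Series combination: Z_total = R + C = 27.1 - j4.85 Ω = 27.53∠-10.1° Ω.
Step 4 — Power factor: PF = cos(φ) = Re(Z)/|Z| = 27.1/27.53 = 0.9844.
Step 5 — Type: Im(Z) = -4.85 ⇒ leading (phase φ = -10.1°).

PF = 0.9844 (leading, φ = -10.1°)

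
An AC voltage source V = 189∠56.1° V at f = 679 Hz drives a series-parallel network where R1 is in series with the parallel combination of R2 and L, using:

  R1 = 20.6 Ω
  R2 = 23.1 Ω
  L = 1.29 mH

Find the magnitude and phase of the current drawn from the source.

Step 1 — Angular frequency: ω = 2π·f = 2π·679 = 4266 rad/s.
Step 2 — Component impedances:
  R1: Z = R = 20.6 Ω
  R2: Z = R = 23.1 Ω
  L: Z = jωL = j·4266·0.00129 = 0 + j5.504 Ω
Step 3 — Parallel branch: R2 || L = 1/(1/R2 + 1/L) = 1.241 + j5.208 Ω.
Step 4 — Series with R1: Z_total = R1 + (R2 || L) = 21.84 + j5.208 Ω = 22.45∠13.4° Ω.
Step 5 — Source phasor: V = 189∠56.1° V = 105.4 + j156.9 V.
Step 6 — Ohm's law: I = V / Z_total = (105.4 + j156.9) / (21.84 + j5.208) = 6.187 + j5.707 A.
Step 7 — Convert to polar: |I| = 8.418 A, ∠I = 42.7°.

I = 8.418∠42.7° A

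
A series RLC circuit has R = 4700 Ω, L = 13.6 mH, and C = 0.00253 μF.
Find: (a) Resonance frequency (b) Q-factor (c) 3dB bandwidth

Step 1 — Resonance: ω₀ = 1/√(LC) = 1/√(0.0136·2.53e-09) = 1.705e+05 rad/s.
Step 2 — f₀ = ω₀/(2π) = 2.713e+04 Hz.
Step 3 — Series Q: Q = ω₀L/R = 1.705e+05·0.0136/4700 = 0.4933.
Step 4 — Bandwidth: Δω = ω₀/Q = 3.456e+05 rad/s; BW = Δω/(2π) = 5.5e+04 Hz.

(a) f₀ = 2.713e+04 Hz  (b) Q = 0.4933  (c) BW = 5.5e+04 Hz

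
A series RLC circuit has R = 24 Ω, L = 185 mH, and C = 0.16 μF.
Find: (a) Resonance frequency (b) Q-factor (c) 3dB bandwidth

Step 1 — Resonance: ω₀ = 1/√(LC) = 1/√(0.185·1.6e-07) = 5812 rad/s.
Step 2 — f₀ = ω₀/(2π) = 925.1 Hz.
Step 3 — Series Q: Q = ω₀L/R = 5812·0.185/24 = 44.8.
Step 4 — Bandwidth: Δω = ω₀/Q = 129.7 rad/s; BW = Δω/(2π) = 20.65 Hz.

(a) f₀ = 925.1 Hz  (b) Q = 44.8  (c) BW = 20.65 Hz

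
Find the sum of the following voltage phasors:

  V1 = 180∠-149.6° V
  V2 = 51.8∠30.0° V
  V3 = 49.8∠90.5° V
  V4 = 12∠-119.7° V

Step 1 — Convert each phasor to rectangular form:
  V1 = 180·(cos(-149.6°) + j·sin(-149.6°)) = -155.3 - j91.09 V
  V2 = 51.8·(cos(30.0°) + j·sin(30.0°)) = 44.86 + j25.9 V
  V3 = 49.8·(cos(90.5°) + j·sin(90.5°)) = -0.4346 + j49.8 V
  V4 = 12·(cos(-119.7°) + j·sin(-119.7°)) = -5.946 - j10.42 V
Step 2 — Sum components: V_total = -116.8 - j25.81 V.
Step 3 — Convert to polar: |V_total| = 119.6 V, ∠V_total = -167.5°.

V_total = 119.6∠-167.5° V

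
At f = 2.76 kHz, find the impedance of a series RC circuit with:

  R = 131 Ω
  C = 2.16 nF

Step 1 — Angular frequency: ω = 2π·f = 2π·2760 = 1.734e+04 rad/s.
Step 2 — Component impedances:
  R: Z = R = 131 Ω
  C: Z = 1/(jωC) = -j/(ω·C) = 0 - j2.67e+04 Ω
Step 3 — Series combination: Z_total = R + C = 131 - j2.67e+04 Ω = 2.67e+04∠-89.7° Ω.

Z = 131 - j2.67e+04 Ω = 2.67e+04∠-89.7° Ω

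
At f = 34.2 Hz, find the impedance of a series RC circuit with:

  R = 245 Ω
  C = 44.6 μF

Step 1 — Angular frequency: ω = 2π·f = 2π·34.2 = 214.9 rad/s.
Step 2 — Component impedances:
  R: Z = R = 245 Ω
  C: Z = 1/(jωC) = -j/(ω·C) = 0 - j104.3 Ω
Step 3 — Series combination: Z_total = R + C = 245 - j104.3 Ω = 266.3∠-23.1° Ω.

Z = 245 - j104.3 Ω = 266.3∠-23.1° Ω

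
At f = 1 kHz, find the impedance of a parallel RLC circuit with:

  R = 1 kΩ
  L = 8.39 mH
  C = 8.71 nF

Step 1 — Angular frequency: ω = 2π·f = 2π·1000 = 6283 rad/s.
Step 2 — Component impedances:
  R: Z = R = 1000 Ω
  L: Z = jωL = j·6283·0.00839 = 0 + j52.72 Ω
  C: Z = 1/(jωC) = -j/(ω·C) = 0 - j1.827e+04 Ω
Step 3 — Parallel combination: 1/Z_total = 1/R + 1/L + 1/C; Z_total = 2.787 + j52.72 Ω = 52.79∠87.0° Ω.

Z = 2.787 + j52.72 Ω = 52.79∠87.0° Ω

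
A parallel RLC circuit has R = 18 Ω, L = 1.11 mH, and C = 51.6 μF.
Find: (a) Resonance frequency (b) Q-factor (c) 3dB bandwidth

Step 1 — Resonance: ω₀ = 1/√(LC) = 1/√(0.00111·5.16e-05) = 4178 rad/s.
Step 2 — f₀ = ω₀/(2π) = 665 Hz.
Step 3 — Parallel Q: Q = R/(ω₀L) = 18/(4178·0.00111) = 3.881.
Step 4 — Bandwidth: Δω = ω₀/Q = 1077 rad/s; BW = Δω/(2π) = 171.4 Hz.

(a) f₀ = 665 Hz  (b) Q = 3.881  (c) BW = 171.4 Hz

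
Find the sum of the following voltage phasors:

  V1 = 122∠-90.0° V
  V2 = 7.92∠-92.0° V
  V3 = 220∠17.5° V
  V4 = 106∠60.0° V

Step 1 — Convert each phasor to rectangular form:
  V1 = 122·(cos(-90.0°) + j·sin(-90.0°)) = 0 - j122 V
  V2 = 7.92·(cos(-92.0°) + j·sin(-92.0°)) = -0.2764 - j7.915 V
  V3 = 220·(cos(17.5°) + j·sin(17.5°)) = 209.8 + j66.16 V
  V4 = 106·(cos(60.0°) + j·sin(60.0°)) = 53 + j91.8 V
Step 2 — Sum components: V_total = 262.5 + j28.04 V.
Step 3 — Convert to polar: |V_total| = 264 V, ∠V_total = 6.1°.

V_total = 264∠6.1° V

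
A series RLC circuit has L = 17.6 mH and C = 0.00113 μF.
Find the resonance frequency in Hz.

Step 1 — Resonance condition Im(Z)=0 gives ω₀ = 1/√(LC).
Step 2 — ω₀ = 1/√(0.0176·1.13e-09) = 2.242e+05 rad/s.
Step 3 — f₀ = ω₀/(2π) = 3.569e+04 Hz.

f₀ = 3.569e+04 Hz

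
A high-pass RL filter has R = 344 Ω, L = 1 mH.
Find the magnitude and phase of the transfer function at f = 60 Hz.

Step 1 — Angular frequency: ω = 2π·60 = 377 rad/s.
Step 2 — Transfer function: H(jω) = jωL/(R + jωL).
Step 3 — Numerator jωL = j·0.377; denominator R + jωL = 344 + j0.377.
Step 4 — H = 1.201e-06 + j0.001096.
Step 5 — Magnitude: |H| = 0.001096 (-59.2 dB); phase: φ = 89.9°.

|H| = 0.001096 (-59.2 dB), φ = 89.9°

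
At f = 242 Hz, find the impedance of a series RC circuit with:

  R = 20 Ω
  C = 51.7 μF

Step 1 — Angular frequency: ω = 2π·f = 2π·242 = 1521 rad/s.
Step 2 — Component impedances:
  R: Z = R = 20 Ω
  C: Z = 1/(jωC) = -j/(ω·C) = 0 - j12.72 Ω
Step 3 — Series combination: Z_total = R + C = 20 - j12.72 Ω = 23.7∠-32.5° Ω.

Z = 20 - j12.72 Ω = 23.7∠-32.5° Ω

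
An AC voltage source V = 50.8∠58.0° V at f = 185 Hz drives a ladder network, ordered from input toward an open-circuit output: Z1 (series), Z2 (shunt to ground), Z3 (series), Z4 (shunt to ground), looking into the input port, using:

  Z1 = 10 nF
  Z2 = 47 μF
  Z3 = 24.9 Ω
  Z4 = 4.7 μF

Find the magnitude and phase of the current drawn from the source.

Step 1 — Angular frequency: ω = 2π·f = 2π·185 = 1162 rad/s.
Step 2 — Component impedances:
  Z1: Z = 1/(jωC) = -j/(ω·C) = 0 - j8.603e+04 Ω
  Z2: Z = 1/(jωC) = -j/(ω·C) = 0 - j18.3 Ω
  Z3: Z = R = 24.9 Ω
  Z4: Z = 1/(jωC) = -j/(ω·C) = 0 - j183 Ω
Step 3 — Ladder network (open output): work backward from the far end, alternating series and parallel combinations. Z_in = 0.2027 - j8.605e+04 Ω = 8.605e+04∠-90.0° Ω.
Step 4 — Source phasor: V = 50.8∠58.0° V = 26.92 + j43.08 V.
Step 5 — Ohm's law: I = V / Z_total = (26.92 + j43.08) / (0.2027 - j8.605e+04) = -0.0005007 + j0.0003129 A.
Step 6 — Convert to polar: |I| = 0.0005904 A, ∠I = 148.0°.

I = 0.0005904∠148.0° A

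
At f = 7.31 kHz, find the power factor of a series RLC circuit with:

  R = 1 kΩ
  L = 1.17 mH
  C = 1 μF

Step 1 — Angular frequency: ω = 2π·f = 2π·7310 = 4.593e+04 rad/s.
Step 2 — Component impedances:
  R: Z = R = 1000 Ω
  L: Z = jωL = j·4.593e+04·0.00117 = 0 + j53.74 Ω
  C: Z = 1/(jωC) = -j/(ω·C) = 0 - j21.77 Ω
Step 3 — Series combination: Z_total = R + L + C = 1000 + j31.97 Ω = 1001∠1.8° Ω.
Step 4 — Power factor: PF = cos(φ) = Re(Z)/|Z| = 1000/1000.5 = 0.9995.
Step 5 — Type: Im(Z) = 31.97 ⇒ lagging (phase φ = 1.8°).

PF = 0.9995 (lagging, φ = 1.8°)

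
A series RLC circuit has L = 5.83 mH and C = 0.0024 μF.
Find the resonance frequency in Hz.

Step 1 — Resonance condition Im(Z)=0 gives ω₀ = 1/√(LC).
Step 2 — ω₀ = 1/√(0.00583·2.4e-09) = 2.673e+05 rad/s.
Step 3 — f₀ = ω₀/(2π) = 4.255e+04 Hz.

f₀ = 4.255e+04 Hz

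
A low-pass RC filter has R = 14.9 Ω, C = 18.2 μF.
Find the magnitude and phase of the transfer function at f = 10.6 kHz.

Step 1 — Angular frequency: ω = 2π·1.06e+04 = 6.66e+04 rad/s.
Step 2 — Transfer function: H(jω) = 1/(1 + jωRC).
Step 3 — Denominator: 1 + jωRC = 1 + j·6.66e+04·14.9·1.82e-05 = 1 + j18.06.
Step 4 — H = 0.003056 - j0.0552.
Step 5 — Magnitude: |H| = 0.05528 (-25.1 dB); phase: φ = -86.8°.

|H| = 0.05528 (-25.1 dB), φ = -86.8°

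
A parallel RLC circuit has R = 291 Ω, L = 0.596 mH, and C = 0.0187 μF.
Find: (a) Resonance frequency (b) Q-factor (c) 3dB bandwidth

Step 1 — Resonance: ω₀ = 1/√(LC) = 1/√(0.000596·1.87e-08) = 2.995e+05 rad/s.
Step 2 — f₀ = ω₀/(2π) = 4.767e+04 Hz.
Step 3 — Parallel Q: Q = R/(ω₀L) = 291/(2.995e+05·0.000596) = 1.63.
Step 4 — Bandwidth: Δω = ω₀/Q = 1.838e+05 rad/s; BW = Δω/(2π) = 2.925e+04 Hz.

(a) f₀ = 4.767e+04 Hz  (b) Q = 1.63  (c) BW = 2.925e+04 Hz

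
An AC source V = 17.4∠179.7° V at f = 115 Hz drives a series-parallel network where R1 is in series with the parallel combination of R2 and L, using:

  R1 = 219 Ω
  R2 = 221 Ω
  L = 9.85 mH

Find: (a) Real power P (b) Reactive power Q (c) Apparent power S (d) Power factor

Step 1 — Angular frequency: ω = 2π·f = 2π·115 = 722.6 rad/s.
Step 2 — Component impedances:
  R1: Z = R = 219 Ω
  R2: Z = R = 221 Ω
  L: Z = jωL = j·722.6·0.00985 = 0 + j7.117 Ω
Step 3 — Parallel branch: R2 || L = 1/(1/R2 + 1/L) = 0.229 + j7.11 Ω.
Step 4 — Series with R1: Z_total = R1 + (R2 || L) = 219.2 + j7.11 Ω = 219.3∠1.9° Ω.
Step 5 — Source phasor: V = 17.4∠179.7° V = -17.4 + j0.09111 V.
Step 6 — Current: I = V / Z = -0.07927 + j0.002986 A = 0.07933∠177.8° A.
Step 7 — Complex power: S = V·I* = 1.38 + j0.04474 VA.
Step 8 — Real power: P = Re(S) = 1.38 W.
Step 9 — Reactive power: Q = Im(S) = 0.04474 VAR.
Step 10 — Apparent power: |S| = 1.38 VA.
Step 11 — Power factor: PF = P/|S| = 0.9995 (lagging).

(a) P = 1.38 W  (b) Q = 0.04474 VAR  (c) S = 1.38 VA  (d) PF = 0.9995 (lagging)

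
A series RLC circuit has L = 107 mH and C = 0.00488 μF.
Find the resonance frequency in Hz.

Step 1 — Resonance condition Im(Z)=0 gives ω₀ = 1/√(LC).
Step 2 — ω₀ = 1/√(0.107·4.88e-09) = 4.376e+04 rad/s.
Step 3 — f₀ = ω₀/(2π) = 6965 Hz.

f₀ = 6965 Hz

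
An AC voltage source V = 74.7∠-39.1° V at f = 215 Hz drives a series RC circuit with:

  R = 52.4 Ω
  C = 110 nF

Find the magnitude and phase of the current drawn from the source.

Step 1 — Angular frequency: ω = 2π·f = 2π·215 = 1351 rad/s.
Step 2 — Component impedances:
  R: Z = R = 52.4 Ω
  C: Z = 1/(jωC) = -j/(ω·C) = 0 - j6730 Ω
Step 3 — Series combination: Z_total = R + C = 52.4 - j6730 Ω = 6730∠-89.6° Ω.
Step 4 — Source phasor: V = 74.7∠-39.1° V = 57.97 - j47.11 V.
Step 5 — Ohm's law: I = V / Z_total = (57.97 - j47.11) / (52.4 - j6730) = 0.007067 + j0.008559 A.
Step 6 — Convert to polar: |I| = 0.0111 A, ∠I = 50.5°.

I = 0.0111∠50.5° A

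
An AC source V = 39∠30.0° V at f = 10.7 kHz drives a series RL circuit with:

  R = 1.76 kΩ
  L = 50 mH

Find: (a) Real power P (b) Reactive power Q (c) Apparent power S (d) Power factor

Step 1 — Angular frequency: ω = 2π·f = 2π·1.07e+04 = 6.723e+04 rad/s.
Step 2 — Component impedances:
  R: Z = R = 1760 Ω
  L: Z = jωL = j·6.723e+04·0.05 = 0 + j3362 Ω
Step 3 — Series combination: Z_total = R + L = 1760 + j3362 Ω = 3794∠62.4° Ω.
Step 4 — Source phasor: V = 39∠30.0° V = 33.77 + j19.5 V.
Step 5 — Current: I = V / Z = 0.008682 - j0.005502 A = 0.01028∠-32.4° A.
Step 6 — Complex power: S = V·I* = 0.1859 + j0.3551 VA.
Step 7 — Real power: P = Re(S) = 0.1859 W.
Step 8 — Reactive power: Q = Im(S) = 0.3551 VAR.
Step 9 — Apparent power: |S| = 0.4009 VA.
Step 10 — Power factor: PF = P/|S| = 0.4638 (lagging).

(a) P = 0.1859 W  (b) Q = 0.3551 VAR  (c) S = 0.4009 VA  (d) PF = 0.4638 (lagging)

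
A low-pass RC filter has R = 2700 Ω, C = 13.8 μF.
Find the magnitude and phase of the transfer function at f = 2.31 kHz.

Step 1 — Angular frequency: ω = 2π·2310 = 1.451e+04 rad/s.
Step 2 — Transfer function: H(jω) = 1/(1 + jωRC).
Step 3 — Denominator: 1 + jωRC = 1 + j·1.451e+04·2700·1.38e-05 = 1 + j540.8.
Step 4 — H = 3.419e-06 - j0.001849.
Step 5 — Magnitude: |H| = 0.001849 (-54.7 dB); phase: φ = -89.9°.

|H| = 0.001849 (-54.7 dB), φ = -89.9°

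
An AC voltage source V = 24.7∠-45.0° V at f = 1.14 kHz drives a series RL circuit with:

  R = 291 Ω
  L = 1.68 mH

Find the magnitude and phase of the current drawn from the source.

Step 1 — Angular frequency: ω = 2π·f = 2π·1140 = 7163 rad/s.
Step 2 — Component impedances:
  R: Z = R = 291 Ω
  L: Z = jωL = j·7163·0.00168 = 0 + j12.03 Ω
Step 3 — Series combination: Z_total = R + L = 291 + j12.03 Ω = 291.2∠2.4° Ω.
Step 4 — Source phasor: V = 24.7∠-45.0° V = 17.47 - j17.47 V.
Step 5 — Ohm's law: I = V / Z_total = (17.47 - j17.47) / (291 + j12.03) = 0.05744 - j0.06239 A.
Step 6 — Convert to polar: |I| = 0.08481 A, ∠I = -47.4°.

I = 0.08481∠-47.4° A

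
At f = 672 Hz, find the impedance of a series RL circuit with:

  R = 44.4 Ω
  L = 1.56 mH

Step 1 — Angular frequency: ω = 2π·f = 2π·672 = 4222 rad/s.
Step 2 — Component impedances:
  R: Z = R = 44.4 Ω
  L: Z = jωL = j·4222·0.00156 = 0 + j6.587 Ω
Step 3 — Series combination: Z_total = R + L = 44.4 + j6.587 Ω = 44.89∠8.4° Ω.

Z = 44.4 + j6.587 Ω = 44.89∠8.4° Ω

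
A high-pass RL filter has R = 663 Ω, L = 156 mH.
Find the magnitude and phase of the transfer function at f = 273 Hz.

Step 1 — Angular frequency: ω = 2π·273 = 1715 rad/s.
Step 2 — Transfer function: H(jω) = jωL/(R + jωL).
Step 3 — Numerator jωL = j·267.6; denominator R + jωL = 663 + j267.6.
Step 4 — H = 0.1401 + j0.3471.
Step 5 — Magnitude: |H| = 0.3743 (-8.5 dB); phase: φ = 68.0°.

|H| = 0.3743 (-8.5 dB), φ = 68.0°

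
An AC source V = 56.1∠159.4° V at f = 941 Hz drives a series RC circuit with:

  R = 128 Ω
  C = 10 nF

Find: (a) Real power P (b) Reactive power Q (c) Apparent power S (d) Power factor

Step 1 — Angular frequency: ω = 2π·f = 2π·941 = 5912 rad/s.
Step 2 — Component impedances:
  R: Z = R = 128 Ω
  C: Z = 1/(jωC) = -j/(ω·C) = 0 - j1.691e+04 Ω
Step 3 — Series combination: Z_total = R + C = 128 - j1.691e+04 Ω = 1.691e+04∠-89.6° Ω.
Step 4 — Source phasor: V = 56.1∠159.4° V = -52.51 + j19.74 V.
Step 5 — Current: I = V / Z = -0.00119 - j0.003096 A = 0.003317∠-111.0° A.
Step 6 — Complex power: S = V·I* = 0.001408 - j0.1861 VA.
Step 7 — Real power: P = Re(S) = 0.001408 W.
Step 8 — Reactive power: Q = Im(S) = -0.1861 VAR.
Step 9 — Apparent power: |S| = 0.1861 VA.
Step 10 — Power factor: PF = P/|S| = 0.007568 (leading).

(a) P = 0.001408 W  (b) Q = -0.1861 VAR  (c) S = 0.1861 VA  (d) PF = 0.007568 (leading)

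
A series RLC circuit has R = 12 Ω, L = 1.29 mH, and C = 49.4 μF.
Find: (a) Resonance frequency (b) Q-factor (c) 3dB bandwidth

Step 1 — Resonance condition Im(Z)=0 gives ω₀ = 1/√(LC).
Step 2 — ω₀ = 1/√(0.00129·4.94e-05) = 3961 rad/s.
Step 3 — f₀ = ω₀/(2π) = 630.5 Hz.
Step 4 — Series Q: Q = ω₀L/R = 3961·0.00129/12 = 0.4258.
Step 5 — 3dB bandwidth: Δω = ω₀/Q = 9302 rad/s; BW = Δω/(2π) = 1481 Hz.

(a) f₀ = 630.5 Hz  (b) Q = 0.4258  (c) BW = 1481 Hz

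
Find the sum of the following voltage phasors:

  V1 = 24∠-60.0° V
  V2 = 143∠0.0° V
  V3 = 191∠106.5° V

Step 1 — Convert each phasor to rectangular form:
  V1 = 24·(cos(-60.0°) + j·sin(-60.0°)) = 12 - j20.78 V
  V2 = 143·(cos(0.0°) + j·sin(0.0°)) = 143 V
  V3 = 191·(cos(106.5°) + j·sin(106.5°)) = -54.25 + j183.1 V
Step 2 — Sum components: V_total = 100.8 + j162.3 V.
Step 3 — Convert to polar: |V_total| = 191.1 V, ∠V_total = 58.2°.

V_total = 191.1∠58.2° V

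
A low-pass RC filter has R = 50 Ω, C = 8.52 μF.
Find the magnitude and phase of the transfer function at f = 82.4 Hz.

Step 1 — Angular frequency: ω = 2π·82.4 = 517.7 rad/s.
Step 2 — Transfer function: H(jω) = 1/(1 + jωRC).
Step 3 — Denominator: 1 + jωRC = 1 + j·517.7·50·8.52e-06 = 1 + j0.2206.
Step 4 — H = 0.9536 - j0.2103.
Step 5 — Magnitude: |H| = 0.9765 (-0.2 dB); phase: φ = -12.4°.

|H| = 0.9765 (-0.2 dB), φ = -12.4°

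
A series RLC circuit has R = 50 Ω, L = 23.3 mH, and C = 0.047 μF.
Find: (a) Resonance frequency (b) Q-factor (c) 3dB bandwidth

Step 1 — Resonance condition Im(Z)=0 gives ω₀ = 1/√(LC).
Step 2 — ω₀ = 1/√(0.0233·4.7e-08) = 3.022e+04 rad/s.
Step 3 — f₀ = ω₀/(2π) = 4809 Hz.
Step 4 — Series Q: Q = ω₀L/R = 3.022e+04·0.0233/50 = 14.08.
Step 5 — 3dB bandwidth: Δω = ω₀/Q = 2146 rad/s; BW = Δω/(2π) = 341.5 Hz.

(a) f₀ = 4809 Hz  (b) Q = 14.08  (c) BW = 341.5 Hz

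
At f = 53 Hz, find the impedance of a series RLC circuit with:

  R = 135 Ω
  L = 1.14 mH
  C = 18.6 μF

Step 1 — Angular frequency: ω = 2π·f = 2π·53 = 333 rad/s.
Step 2 — Component impedances:
  R: Z = R = 135 Ω
  L: Z = jωL = j·333·0.00114 = 0 + j0.3796 Ω
  C: Z = 1/(jωC) = -j/(ω·C) = 0 - j161.4 Ω
Step 3 — Series combination: Z_total = R + L + C = 135 - j161.1 Ω = 210.2∠-50.0° Ω.

Z = 135 - j161.1 Ω = 210.2∠-50.0° Ω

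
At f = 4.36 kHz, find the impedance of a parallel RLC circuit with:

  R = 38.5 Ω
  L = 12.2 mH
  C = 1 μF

Step 1 — Angular frequency: ω = 2π·f = 2π·4360 = 2.739e+04 rad/s.
Step 2 — Component impedances:
  R: Z = R = 38.5 Ω
  L: Z = jωL = j·2.739e+04·0.0122 = 0 + j334.2 Ω
  C: Z = 1/(jωC) = -j/(ω·C) = 0 - j36.5 Ω
Step 3 — Parallel combination: 1/Z_total = 1/R + 1/L + 1/C; Z_total = 20.45 - j19.21 Ω = 28.06∠-43.2° Ω.

Z = 20.45 - j19.21 Ω = 28.06∠-43.2° Ω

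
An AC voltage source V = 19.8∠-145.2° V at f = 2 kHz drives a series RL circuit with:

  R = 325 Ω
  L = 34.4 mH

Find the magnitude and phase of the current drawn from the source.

Step 1 — Angular frequency: ω = 2π·f = 2π·2000 = 1.257e+04 rad/s.
Step 2 — Component impedances:
  R: Z = R = 325 Ω
  L: Z = jωL = j·1.257e+04·0.0344 = 0 + j432.3 Ω
Step 3 — Series combination: Z_total = R + L = 325 + j432.3 Ω = 540.8∠53.1° Ω.
Step 4 — Source phasor: V = 19.8∠-145.2° V = -16.26 - j11.3 V.
Step 5 — Ohm's law: I = V / Z_total = (-16.26 - j11.3) / (325 + j432.3) = -0.03477 + j0.01147 A.
Step 6 — Convert to polar: |I| = 0.03661 A, ∠I = 161.7°.

I = 0.03661∠161.7° A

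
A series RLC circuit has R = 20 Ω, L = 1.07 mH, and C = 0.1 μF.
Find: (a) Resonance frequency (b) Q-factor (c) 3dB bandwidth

Step 1 — Resonance condition Im(Z)=0 gives ω₀ = 1/√(LC).
Step 2 — ω₀ = 1/√(0.00107·1e-07) = 9.667e+04 rad/s.
Step 3 — f₀ = ω₀/(2π) = 1.539e+04 Hz.
Step 4 — Series Q: Q = ω₀L/R = 9.667e+04·0.00107/20 = 5.172.
Step 5 — 3dB bandwidth: Δω = ω₀/Q = 1.869e+04 rad/s; BW = Δω/(2π) = 2975 Hz.

(a) f₀ = 1.539e+04 Hz  (b) Q = 5.172  (c) BW = 2975 Hz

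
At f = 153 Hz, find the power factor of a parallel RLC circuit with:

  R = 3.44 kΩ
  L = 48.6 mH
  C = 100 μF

Step 1 — Angular frequency: ω = 2π·f = 2π·153 = 961.3 rad/s.
Step 2 — Component impedances:
  R: Z = R = 3440 Ω
  L: Z = jωL = j·961.3·0.0486 = 0 + j46.72 Ω
  C: Z = 1/(jωC) = -j/(ω·C) = 0 - j10.4 Ω
Step 3 — Parallel combination: 1/Z_total = 1/R + 1/L + 1/C; Z_total = 0.05205 - j13.38 Ω = 13.38∠-89.8° Ω.
Step 4 — Power factor: PF = cos(φ) = Re(Z)/|Z| = 0.05205/13.38 = 0.00389.
Step 5 — Type: Im(Z) = -13.38 ⇒ leading (phase φ = -89.8°).

PF = 0.00389 (leading, φ = -89.8°)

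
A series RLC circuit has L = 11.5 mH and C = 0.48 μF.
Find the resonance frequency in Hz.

Step 1 — Resonance condition Im(Z)=0 gives ω₀ = 1/√(LC).
Step 2 — ω₀ = 1/√(0.0115·4.8e-07) = 1.346e+04 rad/s.
Step 3 — f₀ = ω₀/(2π) = 2142 Hz.

f₀ = 2142 Hz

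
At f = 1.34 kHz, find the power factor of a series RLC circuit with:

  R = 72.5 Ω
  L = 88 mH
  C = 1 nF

Step 1 — Angular frequency: ω = 2π·f = 2π·1340 = 8419 rad/s.
Step 2 — Component impedances:
  R: Z = R = 72.5 Ω
  L: Z = jωL = j·8419·0.088 = 0 + j740.9 Ω
  C: Z = 1/(jωC) = -j/(ω·C) = 0 - j1.188e+05 Ω
Step 3 — Series combination: Z_total = R + L + C = 72.5 - j1.18e+05 Ω = 1.18e+05∠-90.0° Ω.
Step 4 — Power factor: PF = cos(φ) = Re(Z)/|Z| = 72.5/118031 = 0.0006142.
Step 5 — Type: Im(Z) = -1.18e+05 ⇒ leading (phase φ = -90.0°).

PF = 0.0006142 (leading, φ = -90.0°)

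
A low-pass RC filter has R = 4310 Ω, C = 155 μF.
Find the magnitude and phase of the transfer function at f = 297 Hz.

Step 1 — Angular frequency: ω = 2π·297 = 1866 rad/s.
Step 2 — Transfer function: H(jω) = 1/(1 + jωRC).
Step 3 — Denominator: 1 + jωRC = 1 + j·1866·4310·0.000155 = 1 + j1247.
Step 4 — H = 6.434e-07 - j0.0008021.
Step 5 — Magnitude: |H| = 0.0008021 (-61.9 dB); phase: φ = -90.0°.

|H| = 0.0008021 (-61.9 dB), φ = -90.0°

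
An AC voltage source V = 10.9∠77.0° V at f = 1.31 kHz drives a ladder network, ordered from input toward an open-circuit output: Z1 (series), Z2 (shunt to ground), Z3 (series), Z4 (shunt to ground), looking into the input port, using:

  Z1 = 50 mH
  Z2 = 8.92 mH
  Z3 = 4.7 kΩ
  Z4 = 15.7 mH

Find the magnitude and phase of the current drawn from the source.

Step 1 — Angular frequency: ω = 2π·f = 2π·1310 = 8231 rad/s.
Step 2 — Component impedances:
  Z1: Z = jωL = j·8231·0.05 = 0 + j411.5 Ω
  Z2: Z = jωL = j·8231·0.00892 = 0 + j73.42 Ω
  Z3: Z = R = 4700 Ω
  Z4: Z = jωL = j·8231·0.0157 = 0 + j129.2 Ω
Step 3 — Ladder network (open output): work backward from the far end, alternating series and parallel combinations. Z_in = 1.145 + j484.9 Ω = 484.9∠89.9° Ω.
Step 4 — Source phasor: V = 10.9∠77.0° V = 2.452 + j10.62 V.
Step 5 — Ohm's law: I = V / Z_total = (2.452 + j10.62) / (1.145 + j484.9) = 0.02191 - j0.005005 A.
Step 6 — Convert to polar: |I| = 0.02248 A, ∠I = -12.9°.

I = 0.02248∠-12.9° A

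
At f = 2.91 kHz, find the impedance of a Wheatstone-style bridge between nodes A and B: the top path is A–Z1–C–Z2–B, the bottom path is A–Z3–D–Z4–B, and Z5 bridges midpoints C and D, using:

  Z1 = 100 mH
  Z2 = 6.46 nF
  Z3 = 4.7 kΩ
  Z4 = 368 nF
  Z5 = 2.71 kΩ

Step 1 — Angular frequency: ω = 2π·f = 2π·2910 = 1.828e+04 rad/s.
Step 2 — Component impedances:
  Z1: Z = jωL = j·1.828e+04·0.1 = 0 + j1828 Ω
  Z2: Z = 1/(jωC) = -j/(ω·C) = 0 - j8466 Ω
  Z3: Z = R = 4700 Ω
  Z4: Z = 1/(jωC) = -j/(ω·C) = 0 - j148.6 Ω
  Z5: Z = R = 2710 Ω
Step 3 — Bridge requires nodal analysis (the Z5 bridge couples midpoints C and D, so the two paths cannot be reduced to a simple series/parallel combination). Setting node B to ground and injecting 1 A at node A, the 3-node admittance system at A, C, D solves to V_A = Z_AB = 1631 + j322.4 Ω = 1662∠11.2° Ω.

Z = 1631 + j322.4 Ω = 1662∠11.2° Ω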